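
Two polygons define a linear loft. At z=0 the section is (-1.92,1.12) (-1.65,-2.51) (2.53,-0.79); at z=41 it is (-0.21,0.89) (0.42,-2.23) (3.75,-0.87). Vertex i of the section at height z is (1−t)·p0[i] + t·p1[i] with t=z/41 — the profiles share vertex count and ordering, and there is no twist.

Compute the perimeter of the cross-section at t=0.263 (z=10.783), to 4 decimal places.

Perimeter at t=0.263: 12.5007

Cross-section at t=0.263: each vertex is (1-t)·p0[i] + t·p1[i].
  v1: (1-0.263)·(-1.92,1.12) + 0.263·(-0.21,0.89) = (-1.4703,1.0595)
  v2: (1-0.263)·(-1.65,-2.51) + 0.263·(0.42,-2.23) = (-1.1056,-2.4364)
  v3: (1-0.263)·(2.53,-0.79) + 0.263·(3.75,-0.87) = (2.8509,-0.8110)
Perimeter = Σ |v_{i+1} − v_i|:
  edge 1→2: √(0.3647² + -3.4959²) = 3.5148 (running 3.5148)
  edge 2→3: √(3.9564² + 1.6253²) = 4.2773 (running 7.7921)
  edge 3→1: √(-4.3211² + 1.8705²) = 4.7086 (running 12.5007)
Perimeter = 12.5007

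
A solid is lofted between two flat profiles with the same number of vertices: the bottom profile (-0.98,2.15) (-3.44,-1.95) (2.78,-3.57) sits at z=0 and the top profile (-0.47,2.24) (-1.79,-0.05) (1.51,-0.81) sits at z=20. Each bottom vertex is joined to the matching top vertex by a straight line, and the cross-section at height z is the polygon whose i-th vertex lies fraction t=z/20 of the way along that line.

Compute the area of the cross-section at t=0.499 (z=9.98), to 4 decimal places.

Area at t=0.499: 8.7391

Cross-section at t=0.499: each vertex is (1-t)·p0[i] + t·p1[i].
  v1: (1-0.499)·(-0.98,2.15) + 0.499·(-0.47,2.24) = (-0.7255,2.1949)
  v2: (1-0.499)·(-3.44,-1.95) + 0.499·(-1.79,-0.05) = (-2.6166,-1.0019)
  v3: (1-0.499)·(2.78,-3.57) + 0.499·(1.51,-0.81) = (2.1463,-2.1928)
Shoelace sum Σ(x_i·y_{i+1} − x_{i+1}·y_i):
  i=1: -0.7255·-1.0019 − -2.6166·2.1949 = +6.4702 (running +6.4702)
  i=2: -2.6166·-2.1928 − 2.1463·-1.0019 = +7.8880 (running +14.3582)
  i=3: 2.1463·2.1949 − -0.7255·-2.1928 = +3.1200 (running +17.4782)
Area = |Σ|/2 = |17.4782|/2 = 8.7391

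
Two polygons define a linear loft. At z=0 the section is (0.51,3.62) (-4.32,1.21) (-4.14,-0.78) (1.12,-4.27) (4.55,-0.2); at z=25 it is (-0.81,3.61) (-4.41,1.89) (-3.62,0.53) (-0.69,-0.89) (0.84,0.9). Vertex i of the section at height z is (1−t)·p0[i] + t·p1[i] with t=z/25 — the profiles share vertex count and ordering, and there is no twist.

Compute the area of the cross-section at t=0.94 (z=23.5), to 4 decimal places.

Area at t=0.94: 14.3452

Cross-section at t=0.94: each vertex is (1-t)·p0[i] + t·p1[i].
  v1: (1-0.94)·(0.51,3.62) + 0.94·(-0.81,3.61) = (-0.7308,3.6106)
  v2: (1-0.94)·(-4.32,1.21) + 0.94·(-4.41,1.89) = (-4.4046,1.8492)
  v3: (1-0.94)·(-4.14,-0.78) + 0.94·(-3.62,0.53) = (-3.6512,0.4514)
  v4: (1-0.94)·(1.12,-4.27) + 0.94·(-0.69,-0.89) = (-0.5814,-1.0928)
  v5: (1-0.94)·(4.55,-0.2) + 0.94·(0.84,0.9) = (1.0626,0.8340)
Shoelace sum Σ(x_i·y_{i+1} − x_{i+1}·y_i):
  i=1: -0.7308·1.8492 − -4.4046·3.6106 = +14.5519 (running +14.5519)
  i=2: -4.4046·0.4514 − -3.6512·1.8492 = +4.7636 (running +19.3154)
  i=3: -3.6512·-1.0928 − -0.5814·0.4514 = +4.2525 (running +23.5679)
  i=4: -0.5814·0.8340 − 1.0626·-1.0928 = +0.6763 (running +24.2442)
  i=5: 1.0626·3.6106 − -0.7308·0.8340 = +4.4461 (running +28.6903)
Area = |Σ|/2 = |28.6903|/2 = 14.3452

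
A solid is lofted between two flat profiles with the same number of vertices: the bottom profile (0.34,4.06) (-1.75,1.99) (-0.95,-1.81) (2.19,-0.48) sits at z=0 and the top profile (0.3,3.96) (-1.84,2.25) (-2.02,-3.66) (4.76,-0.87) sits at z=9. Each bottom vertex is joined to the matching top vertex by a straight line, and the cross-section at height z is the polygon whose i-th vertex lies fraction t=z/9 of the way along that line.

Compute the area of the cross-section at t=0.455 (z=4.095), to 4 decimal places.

Area at t=0.455: 19.5986

Cross-section at t=0.455: each vertex is (1-t)·p0[i] + t·p1[i].
  v1: (1-0.455)·(0.34,4.06) + 0.455·(0.3,3.96) = (0.3218,4.0145)
  v2: (1-0.455)·(-1.75,1.99) + 0.455·(-1.84,2.25) = (-1.7910,2.1083)
  v3: (1-0.455)·(-0.95,-1.81) + 0.455·(-2.02,-3.66) = (-1.4368,-2.6518)
  v4: (1-0.455)·(2.19,-0.48) + 0.455·(4.76,-0.87) = (3.3594,-0.6574)
Shoelace sum Σ(x_i·y_{i+1} − x_{i+1}·y_i):
  i=1: 0.3218·2.1083 − -1.7910·4.0145 = +7.8682 (running +7.8682)
  i=2: -1.7910·-2.6518 − -1.4368·2.1083 = +7.7785 (running +15.6467)
  i=3: -1.4368·-0.6574 − 3.3594·-2.6518 = +9.8528 (running +25.4995)
  i=4: 3.3594·4.0145 − 0.3218·-0.6574 = +13.6977 (running +39.1972)
Area = |Σ|/2 = |39.1972|/2 = 19.5986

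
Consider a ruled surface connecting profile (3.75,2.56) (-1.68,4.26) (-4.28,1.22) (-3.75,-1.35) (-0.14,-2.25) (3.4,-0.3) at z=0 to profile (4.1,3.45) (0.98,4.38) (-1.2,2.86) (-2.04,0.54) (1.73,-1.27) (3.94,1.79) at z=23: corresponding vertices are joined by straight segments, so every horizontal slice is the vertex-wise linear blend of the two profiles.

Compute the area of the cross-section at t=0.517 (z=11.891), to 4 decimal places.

Cross-section at t=0.517: each vertex is (1-t)·p0[i] + t·p1[i].
  v1: (1-0.517)·(3.75,2.56) + 0.517·(4.1,3.45) = (3.9310,3.0201)
  v2: (1-0.517)·(-1.68,4.26) + 0.517·(0.98,4.38) = (-0.3048,4.3220)
  v3: (1-0.517)·(-4.28,1.22) + 0.517·(-1.2,2.86) = (-2.6876,2.0679)
  v4: (1-0.517)·(-3.75,-1.35) + 0.517·(-2.04,0.54) = (-2.8659,-0.3729)
  v5: (1-0.517)·(-0.14,-2.25) + 0.517·(1.73,-1.27) = (0.8268,-1.7433)
  v6: (1-0.517)·(3.4,-0.3) + 0.517·(3.94,1.79) = (3.6792,0.7805)
Shoelace sum Σ(x_i·y_{i+1} − x_{i+1}·y_i):
  i=1: 3.9310·4.3220 − -0.3048·3.0201 = +17.9102 (running +17.9102)
  i=2: -0.3048·2.0679 − -2.6876·4.3220 = +10.9858 (running +28.8960)
  i=3: -2.6876·-0.3729 − -2.8659·2.0679 = +6.9285 (running +35.8246)
  i=4: -2.8659·-1.7433 − 0.8268·-0.3729 = +5.3046 (running +41.1292)
  i=5: 0.8268·0.7805 − 3.6792·-1.7433 = +7.0594 (running +48.1885)
  i=6: 3.6792·3.0201 − 3.9310·0.7805 = +8.0434 (running +56.2319)
Area = |Σ|/2 = |56.2319|/2 = 28.1160

Area at t=0.517: 28.1160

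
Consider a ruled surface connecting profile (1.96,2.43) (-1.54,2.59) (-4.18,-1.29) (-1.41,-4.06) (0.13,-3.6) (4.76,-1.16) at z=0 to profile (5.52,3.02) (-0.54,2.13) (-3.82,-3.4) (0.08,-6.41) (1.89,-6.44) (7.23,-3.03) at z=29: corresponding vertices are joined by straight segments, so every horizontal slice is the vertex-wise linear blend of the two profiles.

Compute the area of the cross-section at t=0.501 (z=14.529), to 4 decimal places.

Cross-section at t=0.501: each vertex is (1-t)·p0[i] + t·p1[i].
  v1: (1-0.501)·(1.96,2.43) + 0.501·(5.52,3.02) = (3.7436,2.7256)
  v2: (1-0.501)·(-1.54,2.59) + 0.501·(-0.54,2.13) = (-1.0390,2.3595)
  v3: (1-0.501)·(-4.18,-1.29) + 0.501·(-3.82,-3.4) = (-3.9996,-2.3471)
  v4: (1-0.501)·(-1.41,-4.06) + 0.501·(0.08,-6.41) = (-0.6635,-5.2373)
  v5: (1-0.501)·(0.13,-3.6) + 0.501·(1.89,-6.44) = (1.0118,-5.0228)
  v6: (1-0.501)·(4.76,-1.16) + 0.501·(7.23,-3.03) = (5.9975,-2.0969)
Shoelace sum Σ(x_i·y_{i+1} − x_{i+1}·y_i):
  i=1: 3.7436·2.3595 − -1.0390·2.7256 = +11.6650 (running +11.6650)
  i=2: -1.0390·-2.3471 − -3.9996·2.3595 = +11.8760 (running +23.5409)
  i=3: -3.9996·-5.2373 − -0.6635·-2.3471 = +19.3902 (running +42.9311)
  i=4: -0.6635·-5.0228 − 1.0118·-5.2373 = +8.6316 (running +51.5628)
  i=5: 1.0118·-2.0969 − 5.9975·-5.0228 = +28.0028 (running +79.5656)
  i=6: 5.9975·2.7256 − 3.7436·-2.0969 = +24.1964 (running +103.7620)
Area = |Σ|/2 = |103.7620|/2 = 51.8810

Area at t=0.501: 51.8810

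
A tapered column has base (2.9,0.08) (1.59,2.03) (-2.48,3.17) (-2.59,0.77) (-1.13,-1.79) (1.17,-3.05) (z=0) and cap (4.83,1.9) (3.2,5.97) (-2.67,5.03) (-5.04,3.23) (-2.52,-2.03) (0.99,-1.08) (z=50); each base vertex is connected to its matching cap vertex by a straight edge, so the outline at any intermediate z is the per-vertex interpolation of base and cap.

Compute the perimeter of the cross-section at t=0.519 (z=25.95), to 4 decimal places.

Perimeter at t=0.519: 22.3756

Cross-section at t=0.519: each vertex is (1-t)·p0[i] + t·p1[i].
  v1: (1-0.519)·(2.9,0.08) + 0.519·(4.83,1.9) = (3.9017,1.0246)
  v2: (1-0.519)·(1.59,2.03) + 0.519·(3.2,5.97) = (2.4256,4.0749)
  v3: (1-0.519)·(-2.48,3.17) + 0.519·(-2.67,5.03) = (-2.5786,4.1353)
  v4: (1-0.519)·(-2.59,0.77) + 0.519·(-5.04,3.23) = (-3.8616,2.0467)
  v5: (1-0.519)·(-1.13,-1.79) + 0.519·(-2.52,-2.03) = (-1.8514,-1.9146)
  v6: (1-0.519)·(1.17,-3.05) + 0.519·(0.99,-1.08) = (1.0766,-2.0276)
Perimeter = Σ |v_{i+1} − v_i|:
  edge 1→2: √(-1.4761² + 3.0503²) = 3.3887 (running 3.3887)
  edge 2→3: √(-5.0042² + 0.0605²) = 5.0046 (running 8.3932)
  edge 3→4: √(-1.2829² + -2.0886²) = 2.4512 (running 10.8444)
  edge 4→5: √(2.0101² + -3.9613²) = 4.4421 (running 15.2865)
  edge 5→6: √(2.9280² + -0.1130²) = 2.9302 (running 18.2167)
  edge 6→1: √(2.8251² + 3.0522²) = 4.1589 (running 22.3756)
Perimeter = 22.3756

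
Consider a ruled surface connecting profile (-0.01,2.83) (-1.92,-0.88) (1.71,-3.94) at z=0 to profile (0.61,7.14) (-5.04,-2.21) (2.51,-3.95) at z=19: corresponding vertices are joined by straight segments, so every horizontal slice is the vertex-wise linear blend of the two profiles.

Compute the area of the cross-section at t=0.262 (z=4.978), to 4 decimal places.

Area at t=0.262: 16.0014

Cross-section at t=0.262: each vertex is (1-t)·p0[i] + t·p1[i].
  v1: (1-0.262)·(-0.01,2.83) + 0.262·(0.61,7.14) = (0.1524,3.9592)
  v2: (1-0.262)·(-1.92,-0.88) + 0.262·(-5.04,-2.21) = (-2.7374,-1.2285)
  v3: (1-0.262)·(1.71,-3.94) + 0.262·(2.51,-3.95) = (1.9196,-3.9426)
Shoelace sum Σ(x_i·y_{i+1} − x_{i+1}·y_i):
  i=1: 0.1524·-1.2285 − -2.7374·3.9592 = +10.6509 (running +10.6509)
  i=2: -2.7374·-3.9426 − 1.9196·-1.2285 = +13.1508 (running +23.8017)
  i=3: 1.9196·3.9592 − 0.1524·-3.9426 = +8.2011 (running +32.0028)
Area = |Σ|/2 = |32.0028|/2 = 16.0014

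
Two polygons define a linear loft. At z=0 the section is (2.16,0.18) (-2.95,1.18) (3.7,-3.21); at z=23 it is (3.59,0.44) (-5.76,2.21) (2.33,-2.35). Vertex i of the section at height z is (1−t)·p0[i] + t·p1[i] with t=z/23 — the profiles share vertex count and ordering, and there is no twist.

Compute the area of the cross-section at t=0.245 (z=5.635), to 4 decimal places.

Area at t=0.245: 9.4627

Cross-section at t=0.245: each vertex is (1-t)·p0[i] + t·p1[i].
  v1: (1-0.245)·(2.16,0.18) + 0.245·(3.59,0.44) = (2.5103,0.2437)
  v2: (1-0.245)·(-2.95,1.18) + 0.245·(-5.76,2.21) = (-3.6385,1.4324)
  v3: (1-0.245)·(3.7,-3.21) + 0.245·(2.33,-2.35) = (3.3644,-2.9993)
Shoelace sum Σ(x_i·y_{i+1} − x_{i+1}·y_i):
  i=1: 2.5103·1.4324 − -3.6385·0.2437 = +4.4824 (running +4.4824)
  i=2: -3.6385·-2.9993 − 3.3644·1.4324 = +6.0939 (running +10.5763)
  i=3: 3.3644·0.2437 − 2.5103·-2.9993 = +8.3492 (running +18.9255)
Area = |Σ|/2 = |18.9255|/2 = 9.4627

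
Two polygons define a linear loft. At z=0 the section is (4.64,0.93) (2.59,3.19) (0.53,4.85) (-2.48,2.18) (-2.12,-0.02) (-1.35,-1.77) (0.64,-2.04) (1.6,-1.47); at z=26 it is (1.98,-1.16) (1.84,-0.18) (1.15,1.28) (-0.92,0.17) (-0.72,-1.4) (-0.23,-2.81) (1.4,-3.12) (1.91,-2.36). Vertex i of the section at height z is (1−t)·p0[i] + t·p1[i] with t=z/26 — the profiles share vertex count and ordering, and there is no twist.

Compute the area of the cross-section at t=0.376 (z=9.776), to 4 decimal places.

Cross-section at t=0.376: each vertex is (1-t)·p0[i] + t·p1[i].
  v1: (1-0.376)·(4.64,0.93) + 0.376·(1.98,-1.16) = (3.6398,0.1442)
  v2: (1-0.376)·(2.59,3.19) + 0.376·(1.84,-0.18) = (2.3080,1.9229)
  v3: (1-0.376)·(0.53,4.85) + 0.376·(1.15,1.28) = (0.7631,3.5077)
  v4: (1-0.376)·(-2.48,2.18) + 0.376·(-0.92,0.17) = (-1.8934,1.4242)
  v5: (1-0.376)·(-2.12,-0.02) + 0.376·(-0.72,-1.4) = (-1.5936,-0.5389)
  v6: (1-0.376)·(-1.35,-1.77) + 0.376·(-0.23,-2.81) = (-0.9289,-2.1610)
  v7: (1-0.376)·(0.64,-2.04) + 0.376·(1.4,-3.12) = (0.9258,-2.4461)
  v8: (1-0.376)·(1.6,-1.47) + 0.376·(1.91,-2.36) = (1.7166,-1.8046)
Shoelace sum Σ(x_i·y_{i+1} − x_{i+1}·y_i):
  i=1: 3.6398·1.9229 − 2.3080·0.1442 = +6.6663 (running +6.6663)
  i=2: 2.3080·3.5077 − 0.7631·1.9229 = +6.6283 (running +13.2946)
  i=3: 0.7631·1.4242 − -1.8934·3.5077 = +7.7284 (running +21.0230)
  i=4: -1.8934·-0.5389 − -1.5936·1.4242 = +3.2900 (running +24.3130)
  i=5: -1.5936·-2.1610 − -0.9289·-0.5389 = +2.9433 (running +27.2563)
  i=6: -0.9289·-2.4461 − 0.9258·-2.1610 = +4.2727 (running +31.5290)
  i=7: 0.9258·-1.8046 − 1.7166·-2.4461 = +2.5282 (running +34.0572)
  i=8: 1.7166·0.1442 − 3.6398·-1.8046 = +6.8161 (running +40.8733)
Area = |Σ|/2 = |40.8733|/2 = 20.4366

Area at t=0.376: 20.4366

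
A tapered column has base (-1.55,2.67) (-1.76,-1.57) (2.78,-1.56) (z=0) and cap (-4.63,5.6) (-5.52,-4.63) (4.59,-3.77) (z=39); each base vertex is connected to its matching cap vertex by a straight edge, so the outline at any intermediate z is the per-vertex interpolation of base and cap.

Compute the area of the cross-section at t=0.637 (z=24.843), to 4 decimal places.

Area at t=0.637: 32.4000

Cross-section at t=0.637: each vertex is (1-t)·p0[i] + t·p1[i].
  v1: (1-0.637)·(-1.55,2.67) + 0.637·(-4.63,5.6) = (-3.5120,4.5364)
  v2: (1-0.637)·(-1.76,-1.57) + 0.637·(-5.52,-4.63) = (-4.1551,-3.5192)
  v3: (1-0.637)·(2.78,-1.56) + 0.637·(4.59,-3.77) = (3.9330,-2.9678)
Shoelace sum Σ(x_i·y_{i+1} − x_{i+1}·y_i):
  i=1: -3.5120·-3.5192 − -4.1551·4.5364 = +31.2087 (running +31.2087)
  i=2: -4.1551·-2.9678 − 3.9330·-3.5192 = +26.1724 (running +57.3811)
  i=3: 3.9330·4.5364 − -3.5120·-2.9678 = +7.4189 (running +64.8000)
Area = |Σ|/2 = |64.8000|/2 = 32.4000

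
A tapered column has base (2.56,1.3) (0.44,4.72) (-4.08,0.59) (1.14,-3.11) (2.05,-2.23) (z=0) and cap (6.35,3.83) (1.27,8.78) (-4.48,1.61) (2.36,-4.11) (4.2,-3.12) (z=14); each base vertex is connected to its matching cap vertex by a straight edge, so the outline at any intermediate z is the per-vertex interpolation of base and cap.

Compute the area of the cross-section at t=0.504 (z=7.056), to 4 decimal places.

Area at t=0.504: 49.0787

Cross-section at t=0.504: each vertex is (1-t)·p0[i] + t·p1[i].
  v1: (1-0.504)·(2.56,1.3) + 0.504·(6.35,3.83) = (4.4702,2.5751)
  v2: (1-0.504)·(0.44,4.72) + 0.504·(1.27,8.78) = (0.8583,6.7662)
  v3: (1-0.504)·(-4.08,0.59) + 0.504·(-4.48,1.61) = (-4.2816,1.1041)
  v4: (1-0.504)·(1.14,-3.11) + 0.504·(2.36,-4.11) = (1.7549,-3.6140)
  v5: (1-0.504)·(2.05,-2.23) + 0.504·(4.2,-3.12) = (3.1336,-2.6786)
Shoelace sum Σ(x_i·y_{i+1} − x_{i+1}·y_i):
  i=1: 4.4702·6.7662 − 0.8583·2.5751 = +28.0359 (running +28.0359)
  i=2: 0.8583·1.1041 − -4.2816·6.7662 = +29.9180 (running +57.9539)
  i=3: -4.2816·-3.6140 − 1.7549·1.1041 = +13.5362 (running +71.4901)
  i=4: 1.7549·-2.6786 − 3.1336·-3.6140 = +6.6243 (running +78.1143)
  i=5: 3.1336·2.5751 − 4.4702·-2.6786 = +20.0430 (running +98.1573)
Area = |Σ|/2 = |98.1573|/2 = 49.0787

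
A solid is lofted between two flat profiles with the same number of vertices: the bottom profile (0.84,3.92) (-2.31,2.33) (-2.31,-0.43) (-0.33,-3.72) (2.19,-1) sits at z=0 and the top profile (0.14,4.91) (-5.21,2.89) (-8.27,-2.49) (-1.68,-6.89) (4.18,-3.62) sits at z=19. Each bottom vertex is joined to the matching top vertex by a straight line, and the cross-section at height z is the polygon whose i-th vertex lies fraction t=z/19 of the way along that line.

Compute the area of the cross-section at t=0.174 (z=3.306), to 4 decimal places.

Cross-section at t=0.174: each vertex is (1-t)·p0[i] + t·p1[i].
  v1: (1-0.174)·(0.84,3.92) + 0.174·(0.14,4.91) = (0.7182,4.0923)
  v2: (1-0.174)·(-2.31,2.33) + 0.174·(-5.21,2.89) = (-2.8146,2.4274)
  v3: (1-0.174)·(-2.31,-0.43) + 0.174·(-8.27,-2.49) = (-3.3470,-0.7884)
  v4: (1-0.174)·(-0.33,-3.72) + 0.174·(-1.68,-6.89) = (-0.5649,-4.2716)
  v5: (1-0.174)·(2.19,-1) + 0.174·(4.18,-3.62) = (2.5363,-1.4559)
Shoelace sum Σ(x_i·y_{i+1} − x_{i+1}·y_i):
  i=1: 0.7182·2.4274 − -2.8146·4.0923 = +13.2615 (running +13.2615)
  i=2: -2.8146·-0.7884 − -3.3470·2.4274 = +10.3439 (running +23.6053)
  i=3: -3.3470·-4.2716 − -0.5649·-0.7884 = +13.8518 (running +37.4571)
  i=4: -0.5649·-1.4559 − 2.5363·-4.2716 = +11.6563 (running +49.1134)
  i=5: 2.5363·4.0923 − 0.7182·-1.4559 = +11.4246 (running +60.5380)
Area = |Σ|/2 = |60.5380|/2 = 30.2690

Area at t=0.174: 30.2690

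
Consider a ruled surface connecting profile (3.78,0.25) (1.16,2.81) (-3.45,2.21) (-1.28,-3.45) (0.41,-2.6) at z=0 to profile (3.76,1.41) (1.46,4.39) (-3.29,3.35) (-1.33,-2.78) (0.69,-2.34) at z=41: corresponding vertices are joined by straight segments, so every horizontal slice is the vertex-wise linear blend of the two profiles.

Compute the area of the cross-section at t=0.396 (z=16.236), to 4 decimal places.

Area at t=0.396: 28.0146

Cross-section at t=0.396: each vertex is (1-t)·p0[i] + t·p1[i].
  v1: (1-0.396)·(3.78,0.25) + 0.396·(3.76,1.41) = (3.7721,0.7094)
  v2: (1-0.396)·(1.16,2.81) + 0.396·(1.46,4.39) = (1.2788,3.4357)
  v3: (1-0.396)·(-3.45,2.21) + 0.396·(-3.29,3.35) = (-3.3866,2.6614)
  v4: (1-0.396)·(-1.28,-3.45) + 0.396·(-1.33,-2.78) = (-1.2998,-3.1847)
  v5: (1-0.396)·(0.41,-2.6) + 0.396·(0.69,-2.34) = (0.5209,-2.4970)
Shoelace sum Σ(x_i·y_{i+1} − x_{i+1}·y_i):
  i=1: 3.7721·3.4357 − 1.2788·0.7094 = +12.0525 (running +12.0525)
  i=2: 1.2788·2.6614 − -3.3866·3.4357 = +15.0389 (running +27.0914)
  i=3: -3.3866·-3.1847 − -1.2998·2.6614 = +14.2447 (running +41.3361)
  i=4: -1.2998·-2.4970 − 0.5209·-3.1847 = +4.9045 (running +46.2406)
  i=5: 0.5209·0.7094 − 3.7721·-2.4970 = +9.7885 (running +56.0291)
Area = |Σ|/2 = |56.0291|/2 = 28.0146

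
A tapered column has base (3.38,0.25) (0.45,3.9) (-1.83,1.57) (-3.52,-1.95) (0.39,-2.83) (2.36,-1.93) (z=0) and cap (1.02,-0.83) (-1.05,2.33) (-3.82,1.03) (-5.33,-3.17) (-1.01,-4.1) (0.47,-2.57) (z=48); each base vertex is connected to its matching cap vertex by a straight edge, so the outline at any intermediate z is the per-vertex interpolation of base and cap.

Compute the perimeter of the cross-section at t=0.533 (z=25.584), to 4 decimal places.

Perimeter at t=0.533: 19.9224

Cross-section at t=0.533: each vertex is (1-t)·p0[i] + t·p1[i].
  v1: (1-0.533)·(3.38,0.25) + 0.533·(1.02,-0.83) = (2.1221,-0.3256)
  v2: (1-0.533)·(0.45,3.9) + 0.533·(-1.05,2.33) = (-0.3495,3.0632)
  v3: (1-0.533)·(-1.83,1.57) + 0.533·(-3.82,1.03) = (-2.8907,1.2822)
  v4: (1-0.533)·(-3.52,-1.95) + 0.533·(-5.33,-3.17) = (-4.4847,-2.6003)
  v5: (1-0.533)·(0.39,-2.83) + 0.533·(-1.01,-4.1) = (-0.3562,-3.5069)
  v6: (1-0.533)·(2.36,-1.93) + 0.533·(0.47,-2.57) = (1.3526,-2.2711)
Perimeter = Σ |v_{i+1} − v_i|:
  edge 1→2: √(-2.4716² + 3.3888²) = 4.1944 (running 4.1944)
  edge 2→3: √(-2.5412² + -1.7810²) = 3.1032 (running 7.2976)
  edge 3→4: √(-1.5941² + -3.8824²) = 4.1969 (running 11.4945)
  edge 4→5: √(4.1285² + -0.9066²) = 4.2269 (running 15.7214)
  edge 5→6: √(1.7088² + 1.2358²) = 2.1089 (running 17.8303)
  edge 6→1: √(0.7695² + 1.9455²) = 2.0921 (running 19.9224)
Perimeter = 19.9224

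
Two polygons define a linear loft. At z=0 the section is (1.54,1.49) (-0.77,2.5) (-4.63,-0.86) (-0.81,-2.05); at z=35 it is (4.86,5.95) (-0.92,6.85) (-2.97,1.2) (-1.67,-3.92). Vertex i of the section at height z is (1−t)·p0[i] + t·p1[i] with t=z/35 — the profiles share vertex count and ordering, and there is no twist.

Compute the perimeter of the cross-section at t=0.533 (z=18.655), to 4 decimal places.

Perimeter at t=0.533: 22.0918

Cross-section at t=0.533: each vertex is (1-t)·p0[i] + t·p1[i].
  v1: (1-0.533)·(1.54,1.49) + 0.533·(4.86,5.95) = (3.3096,3.8672)
  v2: (1-0.533)·(-0.77,2.5) + 0.533·(-0.92,6.85) = (-0.8499,4.8186)
  v3: (1-0.533)·(-4.63,-0.86) + 0.533·(-2.97,1.2) = (-3.7452,0.2380)
  v4: (1-0.533)·(-0.81,-2.05) + 0.533·(-1.67,-3.92) = (-1.2684,-3.0467)
Perimeter = Σ |v_{i+1} − v_i|:
  edge 1→2: √(-4.1595² + 0.9514²) = 4.2669 (running 4.2669)
  edge 2→3: √(-2.8953² + -4.5806²) = 5.4189 (running 9.6858)
  edge 3→4: √(2.4768² + -3.2847²) = 4.1139 (running 13.7997)
  edge 4→1: √(4.5779² + 6.9139²) = 8.2921 (running 22.0918)
Perimeter = 22.0918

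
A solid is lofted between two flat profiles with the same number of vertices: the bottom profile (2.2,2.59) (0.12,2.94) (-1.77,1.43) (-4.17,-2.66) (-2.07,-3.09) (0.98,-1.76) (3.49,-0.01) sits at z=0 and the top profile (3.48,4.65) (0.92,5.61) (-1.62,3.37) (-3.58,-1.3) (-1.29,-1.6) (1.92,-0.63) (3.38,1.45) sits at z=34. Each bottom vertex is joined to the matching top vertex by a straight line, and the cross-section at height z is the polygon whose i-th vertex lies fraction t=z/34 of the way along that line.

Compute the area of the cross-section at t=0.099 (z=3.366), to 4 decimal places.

Area at t=0.099: 26.3706

Cross-section at t=0.099: each vertex is (1-t)·p0[i] + t·p1[i].
  v1: (1-0.099)·(2.2,2.59) + 0.099·(3.48,4.65) = (2.3267,2.7939)
  v2: (1-0.099)·(0.12,2.94) + 0.099·(0.92,5.61) = (0.1992,3.2043)
  v3: (1-0.099)·(-1.77,1.43) + 0.099·(-1.62,3.37) = (-1.7551,1.6221)
  v4: (1-0.099)·(-4.17,-2.66) + 0.099·(-3.58,-1.3) = (-4.1116,-2.5254)
  v5: (1-0.099)·(-2.07,-3.09) + 0.099·(-1.29,-1.6) = (-1.9928,-2.9425)
  v6: (1-0.099)·(0.98,-1.76) + 0.099·(1.92,-0.63) = (1.0731,-1.6481)
  v7: (1-0.099)·(3.49,-0.01) + 0.099·(3.38,1.45) = (3.4791,0.1345)
Shoelace sum Σ(x_i·y_{i+1} − x_{i+1}·y_i):
  i=1: 2.3267·3.2043 − 0.1992·2.7939 = +6.8990 (running +6.8990)
  i=2: 0.1992·1.6221 − -1.7551·3.2043 = +5.9472 (running +12.8462)
  i=3: -1.7551·-2.5254 − -4.1116·1.6221 = +11.1016 (running +23.9479)
  i=4: -4.1116·-2.9425 − -1.9928·-2.5254 = +7.0658 (running +31.0137)
  i=5: -1.9928·-1.6481 − 1.0731·-2.9425 = +6.4418 (running +37.4555)
  i=6: 1.0731·0.1345 − 3.4791·-1.6481 = +5.8784 (running +43.3339)
  i=7: 3.4791·2.7939 − 2.3267·0.1345 = +9.4074 (running +52.7413)
Area = |Σ|/2 = |52.7413|/2 = 26.3706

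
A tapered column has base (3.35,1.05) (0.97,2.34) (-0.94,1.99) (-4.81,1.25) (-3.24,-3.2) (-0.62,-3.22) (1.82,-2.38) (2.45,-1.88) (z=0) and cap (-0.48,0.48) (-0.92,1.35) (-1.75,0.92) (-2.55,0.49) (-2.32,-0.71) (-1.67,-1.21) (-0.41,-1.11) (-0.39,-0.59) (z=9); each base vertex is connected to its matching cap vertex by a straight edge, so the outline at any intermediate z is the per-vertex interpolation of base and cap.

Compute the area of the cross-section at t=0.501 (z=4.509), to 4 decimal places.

Area at t=0.501: 14.9258

Cross-section at t=0.501: each vertex is (1-t)·p0[i] + t·p1[i].
  v1: (1-0.501)·(3.35,1.05) + 0.501·(-0.48,0.48) = (1.4312,0.7644)
  v2: (1-0.501)·(0.97,2.34) + 0.501·(-0.92,1.35) = (0.0231,1.8440)
  v3: (1-0.501)·(-0.94,1.99) + 0.501·(-1.75,0.92) = (-1.3458,1.4539)
  v4: (1-0.501)·(-4.81,1.25) + 0.501·(-2.55,0.49) = (-3.6777,0.8692)
  v5: (1-0.501)·(-3.24,-3.2) + 0.501·(-2.32,-0.71) = (-2.7791,-1.9525)
  v6: (1-0.501)·(-0.62,-3.22) + 0.501·(-1.67,-1.21) = (-1.1460,-2.2130)
  v7: (1-0.501)·(1.82,-2.38) + 0.501·(-0.41,-1.11) = (0.7028,-1.7437)
  v8: (1-0.501)·(2.45,-1.88) + 0.501·(-0.39,-0.59) = (1.0272,-1.2337)
Shoelace sum Σ(x_i·y_{i+1} − x_{i+1}·y_i):
  i=1: 1.4312·1.8440 − 0.0231·0.7644 = +2.6214 (running +2.6214)
  i=2: 0.0231·1.4539 − -1.3458·1.8440 = +2.5153 (running +5.1367)
  i=3: -1.3458·0.8692 − -3.6777·1.4539 = +4.1773 (running +9.3141)
  i=4: -3.6777·-1.9525 − -2.7791·0.8692 = +9.5965 (running +18.9106)
  i=5: -2.7791·-2.2130 − -1.1460·-1.9525 = +3.9124 (running +22.8230)
  i=6: -1.1460·-1.7437 − 0.7028·-2.2130 = +3.5536 (running +26.3766)
  i=7: 0.7028·-1.2337 − 1.0272·-1.7437 = +0.9241 (running +27.3007)
  i=8: 1.0272·0.7644 − 1.4312·-1.2337 = +2.5508 (running +29.8515)
Area = |Σ|/2 = |29.8515|/2 = 14.9258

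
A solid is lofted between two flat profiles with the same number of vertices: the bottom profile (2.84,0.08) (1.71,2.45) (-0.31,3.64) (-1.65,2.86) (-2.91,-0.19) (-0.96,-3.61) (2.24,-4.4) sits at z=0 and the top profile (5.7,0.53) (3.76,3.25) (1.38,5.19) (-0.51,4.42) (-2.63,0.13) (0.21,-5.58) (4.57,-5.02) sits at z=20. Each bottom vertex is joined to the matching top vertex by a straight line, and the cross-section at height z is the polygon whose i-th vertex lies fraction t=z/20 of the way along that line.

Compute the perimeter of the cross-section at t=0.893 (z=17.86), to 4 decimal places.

Perimeter at t=0.893: 28.7753

Cross-section at t=0.893: each vertex is (1-t)·p0[i] + t·p1[i].
  v1: (1-0.893)·(2.84,0.08) + 0.893·(5.7,0.53) = (5.3940,0.4819)
  v2: (1-0.893)·(1.71,2.45) + 0.893·(3.76,3.25) = (3.5406,3.1644)
  v3: (1-0.893)·(-0.31,3.64) + 0.893·(1.38,5.19) = (1.1992,5.0242)
  v4: (1-0.893)·(-1.65,2.86) + 0.893·(-0.51,4.42) = (-0.6320,4.2531)
  v5: (1-0.893)·(-2.91,-0.19) + 0.893·(-2.63,0.13) = (-2.6600,0.0958)
  v6: (1-0.893)·(-0.96,-3.61) + 0.893·(0.21,-5.58) = (0.0848,-5.3692)
  v7: (1-0.893)·(2.24,-4.4) + 0.893·(4.57,-5.02) = (4.3207,-4.9537)
Perimeter = Σ |v_{i+1} − v_i|:
  edge 1→2: √(-1.8533² + 2.6825²) = 3.2605 (running 3.2605)
  edge 2→3: √(-2.3415² + 1.8598²) = 2.9902 (running 6.2507)
  edge 3→4: √(-1.8312² + -0.7711²) = 1.9869 (running 8.2376)
  edge 4→5: √(-2.0280² + -4.1573²) = 4.6256 (running 12.8631)
  edge 5→6: √(2.7448² + -5.4650²) = 6.1155 (running 18.9787)
  edge 6→7: √(4.2359² + 0.4156²) = 4.2562 (running 23.2349)
  edge 7→1: √(1.0733² + 5.4355²) = 5.5405 (running 28.7753)
Perimeter = 28.7753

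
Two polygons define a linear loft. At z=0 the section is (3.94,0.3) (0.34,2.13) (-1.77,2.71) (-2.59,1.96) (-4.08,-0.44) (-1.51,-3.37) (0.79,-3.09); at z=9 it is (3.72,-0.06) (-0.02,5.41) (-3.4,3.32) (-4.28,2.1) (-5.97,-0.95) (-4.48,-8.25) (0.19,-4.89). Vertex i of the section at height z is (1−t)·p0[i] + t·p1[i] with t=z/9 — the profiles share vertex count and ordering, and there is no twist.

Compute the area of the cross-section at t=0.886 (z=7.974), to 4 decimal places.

Cross-section at t=0.886: each vertex is (1-t)·p0[i] + t·p1[i].
  v1: (1-0.886)·(3.94,0.3) + 0.886·(3.72,-0.06) = (3.7451,-0.0190)
  v2: (1-0.886)·(0.34,2.13) + 0.886·(-0.02,5.41) = (0.0210,5.0361)
  v3: (1-0.886)·(-1.77,2.71) + 0.886·(-3.4,3.32) = (-3.2142,3.2505)
  v4: (1-0.886)·(-2.59,1.96) + 0.886·(-4.28,2.1) = (-4.0873,2.0840)
  v5: (1-0.886)·(-4.08,-0.44) + 0.886·(-5.97,-0.95) = (-5.7545,-0.8919)
  v6: (1-0.886)·(-1.51,-3.37) + 0.886·(-4.48,-8.25) = (-4.1414,-7.6937)
  v7: (1-0.886)·(0.79,-3.09) + 0.886·(0.19,-4.89) = (0.2584,-4.6848)
Shoelace sum Σ(x_i·y_{i+1} − x_{i+1}·y_i):
  i=1: 3.7451·5.0361 − 0.0210·-0.0190 = +18.8609 (running +18.8609)
  i=2: 0.0210·3.2505 − -3.2142·5.0361 = +16.2553 (running +35.1162)
  i=3: -3.2142·2.0840 − -4.0873·3.2505 = +6.5873 (running +41.7034)
  i=4: -4.0873·-0.8919 − -5.7545·2.0840 = +15.6380 (running +57.3415)
  i=5: -5.7545·-7.6937 − -4.1414·-0.8919 = +40.5800 (running +97.9215)
  i=6: -4.1414·-4.6848 − 0.2584·-7.6937 = +21.3898 (running +119.3113)
  i=7: 0.2584·-0.0190 − 3.7451·-4.6848 = +17.5401 (running +136.8513)
Area = |Σ|/2 = |136.8513|/2 = 68.4257

Area at t=0.886: 68.4257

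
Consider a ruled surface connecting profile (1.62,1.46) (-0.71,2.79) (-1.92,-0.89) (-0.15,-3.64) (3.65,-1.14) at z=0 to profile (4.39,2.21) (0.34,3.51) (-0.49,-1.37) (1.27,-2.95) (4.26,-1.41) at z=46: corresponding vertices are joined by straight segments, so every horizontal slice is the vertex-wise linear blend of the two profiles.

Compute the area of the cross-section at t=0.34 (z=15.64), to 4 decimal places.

Area at t=0.34: 20.4167

Cross-section at t=0.34: each vertex is (1-t)·p0[i] + t·p1[i].
  v1: (1-0.34)·(1.62,1.46) + 0.34·(4.39,2.21) = (2.5618,1.7150)
  v2: (1-0.34)·(-0.71,2.79) + 0.34·(0.34,3.51) = (-0.3530,3.0348)
  v3: (1-0.34)·(-1.92,-0.89) + 0.34·(-0.49,-1.37) = (-1.4338,-1.0532)
  v4: (1-0.34)·(-0.15,-3.64) + 0.34·(1.27,-2.95) = (0.3328,-3.4054)
  v5: (1-0.34)·(3.65,-1.14) + 0.34·(4.26,-1.41) = (3.8574,-1.2318)
Shoelace sum Σ(x_i·y_{i+1} − x_{i+1}·y_i):
  i=1: 2.5618·3.0348 − -0.3530·1.7150 = +8.3799 (running +8.3799)
  i=2: -0.3530·-1.0532 − -1.4338·3.0348 = +4.7231 (running +13.1030)
  i=3: -1.4338·-3.4054 − 0.3328·-1.0532 = +5.2332 (running +18.3362)
  i=4: 0.3328·-1.2318 − 3.8574·-3.4054 = +12.7260 (running +31.0622)
  i=5: 3.8574·1.7150 − 2.5618·-1.2318 = +9.7711 (running +40.8333)
Area = |Σ|/2 = |40.8333|/2 = 20.4167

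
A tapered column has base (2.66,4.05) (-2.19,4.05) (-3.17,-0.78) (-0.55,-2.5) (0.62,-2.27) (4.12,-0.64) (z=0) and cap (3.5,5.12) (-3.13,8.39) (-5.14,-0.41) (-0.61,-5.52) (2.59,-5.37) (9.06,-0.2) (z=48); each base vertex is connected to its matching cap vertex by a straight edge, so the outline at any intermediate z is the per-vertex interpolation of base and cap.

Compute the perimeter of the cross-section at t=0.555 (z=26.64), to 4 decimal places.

Cross-section at t=0.555: each vertex is (1-t)·p0[i] + t·p1[i].
  v1: (1-0.555)·(2.66,4.05) + 0.555·(3.5,5.12) = (3.1262,4.6438)
  v2: (1-0.555)·(-2.19,4.05) + 0.555·(-3.13,8.39) = (-2.7117,6.4587)
  v3: (1-0.555)·(-3.17,-0.78) + 0.555·(-5.14,-0.41) = (-4.2633,-0.5746)
  v4: (1-0.555)·(-0.55,-2.5) + 0.555·(-0.61,-5.52) = (-0.5833,-4.1761)
  v5: (1-0.555)·(0.62,-2.27) + 0.555·(2.59,-5.37) = (1.7134,-3.9905)
  v6: (1-0.555)·(4.12,-0.64) + 0.555·(9.06,-0.2) = (6.8617,-0.3958)
Perimeter = Σ |v_{i+1} − v_i|:
  edge 1→2: √(-5.8379² + 1.8149²) = 6.1135 (running 6.1135)
  edge 2→3: √(-1.5516² + -7.0334²) = 7.2025 (running 13.3160)
  edge 3→4: √(3.6801² + -3.6014²) = 5.1491 (running 18.4651)
  edge 4→5: √(2.2967² + 0.1856²) = 2.3041 (running 20.7692)
  edge 5→6: √(5.1484² + 3.5947²) = 6.2791 (running 27.0483)
  edge 6→1: √(-3.7355² + 5.0396²) = 6.2731 (running 33.3214)
Perimeter = 33.3214

Perimeter at t=0.555: 33.3214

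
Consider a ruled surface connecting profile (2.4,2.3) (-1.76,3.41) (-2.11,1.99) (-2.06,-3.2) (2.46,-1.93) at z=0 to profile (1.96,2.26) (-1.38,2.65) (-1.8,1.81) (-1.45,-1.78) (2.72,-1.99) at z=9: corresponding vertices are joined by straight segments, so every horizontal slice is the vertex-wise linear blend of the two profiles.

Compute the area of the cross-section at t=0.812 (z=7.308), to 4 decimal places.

Area at t=0.812: 18.4307

Cross-section at t=0.812: each vertex is (1-t)·p0[i] + t·p1[i].
  v1: (1-0.812)·(2.4,2.3) + 0.812·(1.96,2.26) = (2.0427,2.2675)
  v2: (1-0.812)·(-1.76,3.41) + 0.812·(-1.38,2.65) = (-1.4514,2.7929)
  v3: (1-0.812)·(-2.11,1.99) + 0.812·(-1.8,1.81) = (-1.8583,1.8438)
  v4: (1-0.812)·(-2.06,-3.2) + 0.812·(-1.45,-1.78) = (-1.5647,-2.0470)
  v5: (1-0.812)·(2.46,-1.93) + 0.812·(2.72,-1.99) = (2.6711,-1.9787)
Shoelace sum Σ(x_i·y_{i+1} − x_{i+1}·y_i):
  i=1: 2.0427·2.7929 − -1.4514·2.2675 = +8.9962 (running +8.9962)
  i=2: -1.4514·1.8438 − -1.8583·2.7929 = +2.5137 (running +11.5100)
  i=3: -1.8583·-2.0470 − -1.5647·1.8438 = +6.6888 (running +18.1988)
  i=4: -1.5647·-1.9787 − 2.6711·-2.0470 = +8.5637 (running +26.7626)
  i=5: 2.6711·2.2675 − 2.0427·-1.9787 = +10.0988 (running +36.8613)
Area = |Σ|/2 = |36.8613|/2 = 18.4307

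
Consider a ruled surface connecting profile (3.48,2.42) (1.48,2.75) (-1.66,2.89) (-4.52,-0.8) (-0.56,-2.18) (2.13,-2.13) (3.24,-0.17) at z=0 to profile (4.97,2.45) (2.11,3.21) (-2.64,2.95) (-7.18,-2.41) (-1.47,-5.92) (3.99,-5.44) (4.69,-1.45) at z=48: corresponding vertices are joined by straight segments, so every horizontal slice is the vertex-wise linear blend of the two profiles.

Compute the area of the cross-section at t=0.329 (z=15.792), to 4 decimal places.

Cross-section at t=0.329: each vertex is (1-t)·p0[i] + t·p1[i].
  v1: (1-0.329)·(3.48,2.42) + 0.329·(4.97,2.45) = (3.9702,2.4299)
  v2: (1-0.329)·(1.48,2.75) + 0.329·(2.11,3.21) = (1.6873,2.9013)
  v3: (1-0.329)·(-1.66,2.89) + 0.329·(-2.64,2.95) = (-1.9824,2.9097)
  v4: (1-0.329)·(-4.52,-0.8) + 0.329·(-7.18,-2.41) = (-5.3951,-1.3297)
  v5: (1-0.329)·(-0.56,-2.18) + 0.329·(-1.47,-5.92) = (-0.8594,-3.4105)
  v6: (1-0.329)·(2.13,-2.13) + 0.329·(3.99,-5.44) = (2.7419,-3.2190)
  v7: (1-0.329)·(3.24,-0.17) + 0.329·(4.69,-1.45) = (3.7171,-0.5911)
Shoelace sum Σ(x_i·y_{i+1} − x_{i+1}·y_i):
  i=1: 3.9702·2.9013 − 1.6873·2.4299 = +7.4191 (running +7.4191)
  i=2: 1.6873·2.9097 − -1.9824·2.9013 = +10.6612 (running +18.0803)
  i=3: -1.9824·-1.3297 − -5.3951·2.9097 = +18.3345 (running +36.4147)
  i=4: -5.3951·-3.4105 − -0.8594·-1.3297 = +17.2572 (running +53.6719)
  i=5: -0.8594·-3.2190 − 2.7419·-3.4105 = +12.1176 (running +65.7896)
  i=6: 2.7419·-0.5911 − 3.7171·-3.2190 = +10.3443 (running +76.1339)
  i=7: 3.7171·2.4299 − 3.9702·-0.5911 = +11.3788 (running +87.5127)
Area = |Σ|/2 = |87.5127|/2 = 43.7564

Area at t=0.329: 43.7564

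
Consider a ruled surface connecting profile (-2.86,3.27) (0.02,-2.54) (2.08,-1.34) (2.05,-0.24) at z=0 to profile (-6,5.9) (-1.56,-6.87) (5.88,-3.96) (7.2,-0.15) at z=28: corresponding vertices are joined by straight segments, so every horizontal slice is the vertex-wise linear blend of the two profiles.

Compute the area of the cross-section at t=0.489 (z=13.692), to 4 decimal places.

Area at t=0.489: 37.6848

Cross-section at t=0.489: each vertex is (1-t)·p0[i] + t·p1[i].
  v1: (1-0.489)·(-2.86,3.27) + 0.489·(-6,5.9) = (-4.3955,4.5561)
  v2: (1-0.489)·(0.02,-2.54) + 0.489·(-1.56,-6.87) = (-0.7526,-4.6574)
  v3: (1-0.489)·(2.08,-1.34) + 0.489·(5.88,-3.96) = (3.9382,-2.6212)
  v4: (1-0.489)·(2.05,-0.24) + 0.489·(7.2,-0.15) = (4.5683,-0.1960)
Shoelace sum Σ(x_i·y_{i+1} − x_{i+1}·y_i):
  i=1: -4.3955·-4.6574 − -0.7526·4.5561 = +23.9003 (running +23.9003)
  i=2: -0.7526·-2.6212 − 3.9382·-4.6574 = +20.3144 (running +44.2147)
  i=3: 3.9382·-0.1960 − 4.5683·-2.6212 = +11.2026 (running +55.4173)
  i=4: 4.5683·4.5561 − -4.3955·-0.1960 = +19.9523 (running +75.3696)
Area = |Σ|/2 = |75.3696|/2 = 37.6848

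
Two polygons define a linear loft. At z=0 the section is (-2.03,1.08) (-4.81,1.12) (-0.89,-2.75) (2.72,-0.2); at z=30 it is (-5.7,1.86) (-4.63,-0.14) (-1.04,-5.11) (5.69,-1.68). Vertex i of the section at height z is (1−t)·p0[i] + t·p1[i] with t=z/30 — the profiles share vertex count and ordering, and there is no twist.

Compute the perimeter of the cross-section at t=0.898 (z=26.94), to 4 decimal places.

Cross-section at t=0.898: each vertex is (1-t)·p0[i] + t·p1[i].
  v1: (1-0.898)·(-2.03,1.08) + 0.898·(-5.7,1.86) = (-5.3257,1.7804)
  v2: (1-0.898)·(-4.81,1.12) + 0.898·(-4.63,-0.14) = (-4.6484,-0.0115)
  v3: (1-0.898)·(-0.89,-2.75) + 0.898·(-1.04,-5.11) = (-1.0247,-4.8693)
  v4: (1-0.898)·(2.72,-0.2) + 0.898·(5.69,-1.68) = (5.3871,-1.5290)
Perimeter = Σ |v_{i+1} − v_i|:
  edge 1→2: √(0.6773² + -1.7919²) = 1.9156 (running 1.9156)
  edge 2→3: √(3.6237² + -4.8578²) = 6.0605 (running 7.9761)
  edge 3→4: √(6.4118² + 3.3402²) = 7.2297 (running 15.2058)
  edge 4→1: √(-10.7127² + 3.3095²) = 11.2123 (running 26.4180)
Perimeter = 26.4180

Perimeter at t=0.898: 26.4180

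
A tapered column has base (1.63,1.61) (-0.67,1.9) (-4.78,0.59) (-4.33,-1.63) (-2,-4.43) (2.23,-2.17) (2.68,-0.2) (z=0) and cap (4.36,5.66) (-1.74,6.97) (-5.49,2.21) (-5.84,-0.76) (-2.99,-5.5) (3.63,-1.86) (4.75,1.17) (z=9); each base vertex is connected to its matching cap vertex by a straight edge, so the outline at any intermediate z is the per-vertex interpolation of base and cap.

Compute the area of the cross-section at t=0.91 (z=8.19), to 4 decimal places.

Area at t=0.91: 84.3622

Cross-section at t=0.91: each vertex is (1-t)·p0[i] + t·p1[i].
  v1: (1-0.91)·(1.63,1.61) + 0.91·(4.36,5.66) = (4.1143,5.2955)
  v2: (1-0.91)·(-0.67,1.9) + 0.91·(-1.74,6.97) = (-1.6437,6.5137)
  v3: (1-0.91)·(-4.78,0.59) + 0.91·(-5.49,2.21) = (-5.4261,2.0642)
  v4: (1-0.91)·(-4.33,-1.63) + 0.91·(-5.84,-0.76) = (-5.7041,-0.8383)
  v5: (1-0.91)·(-2,-4.43) + 0.91·(-2.99,-5.5) = (-2.9009,-5.4037)
  v6: (1-0.91)·(2.23,-2.17) + 0.91·(3.63,-1.86) = (3.5040,-1.8879)
  v7: (1-0.91)·(2.68,-0.2) + 0.91·(4.75,1.17) = (4.5637,1.0467)
Shoelace sum Σ(x_i·y_{i+1} − x_{i+1}·y_i):
  i=1: 4.1143·6.5137 − -1.6437·5.2955 = +35.5035 (running +35.5035)
  i=2: -1.6437·2.0642 − -5.4261·6.5137 = +31.9511 (running +67.4546)
  i=3: -5.4261·-0.8383 − -5.7041·2.0642 = +16.3231 (running +83.7777)
  i=4: -5.7041·-5.4037 − -2.9009·-0.8383 = +28.3914 (running +112.1691)
  i=5: -2.9009·-1.8879 − 3.5040·-5.4037 = +24.4112 (running +136.5803)
  i=6: 3.5040·1.0467 − 4.5637·-1.8879 = +12.2834 (running +148.8637)
  i=7: 4.5637·5.2955 − 4.1143·1.0467 = +19.8606 (running +168.7244)
Area = |Σ|/2 = |168.7244|/2 = 84.3622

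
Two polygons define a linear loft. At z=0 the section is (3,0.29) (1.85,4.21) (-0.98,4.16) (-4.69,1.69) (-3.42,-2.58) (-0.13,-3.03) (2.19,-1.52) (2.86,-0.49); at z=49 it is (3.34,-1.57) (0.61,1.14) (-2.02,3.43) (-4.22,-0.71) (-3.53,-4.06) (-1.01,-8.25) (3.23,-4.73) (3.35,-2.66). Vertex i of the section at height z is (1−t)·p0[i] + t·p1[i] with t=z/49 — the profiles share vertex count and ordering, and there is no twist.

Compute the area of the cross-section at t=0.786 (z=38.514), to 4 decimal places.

Cross-section at t=0.786: each vertex is (1-t)·p0[i] + t·p1[i].
  v1: (1-0.786)·(3,0.29) + 0.786·(3.34,-1.57) = (3.2672,-1.1720)
  v2: (1-0.786)·(1.85,4.21) + 0.786·(0.61,1.14) = (0.8754,1.7970)
  v3: (1-0.786)·(-0.98,4.16) + 0.786·(-2.02,3.43) = (-1.7974,3.5862)
  v4: (1-0.786)·(-4.69,1.69) + 0.786·(-4.22,-0.71) = (-4.3206,-0.1964)
  v5: (1-0.786)·(-3.42,-2.58) + 0.786·(-3.53,-4.06) = (-3.5065,-3.7433)
  v6: (1-0.786)·(-0.13,-3.03) + 0.786·(-1.01,-8.25) = (-0.8217,-7.1329)
  v7: (1-0.786)·(2.19,-1.52) + 0.786·(3.23,-4.73) = (3.0074,-4.0431)
  v8: (1-0.786)·(2.86,-0.49) + 0.786·(3.35,-2.66) = (3.2451,-2.1956)
Shoelace sum Σ(x_i·y_{i+1} − x_{i+1}·y_i):
  i=1: 3.2672·1.7970 − 0.8754·-1.1720 = +6.8971 (running +6.8971)
  i=2: 0.8754·3.5862 − -1.7974·1.7970 = +6.3692 (running +13.2662)
  i=3: -1.7974·-0.1964 − -4.3206·3.5862 = +15.8476 (running +29.1138)
  i=4: -4.3206·-3.7433 − -3.5065·-0.1964 = +15.4845 (running +44.5983)
  i=5: -3.5065·-7.1329 − -0.8217·-3.7433 = +21.9355 (running +66.5338)
  i=6: -0.8217·-4.0431 − 3.0074·-7.1329 = +24.7739 (running +91.3077)
  i=7: 3.0074·-2.1956 − 3.2451·-4.0431 = +6.5171 (running +97.8248)
  i=8: 3.2451·-1.1720 − 3.2672·-2.1956 = +3.3704 (running +101.1953)
Area = |Σ|/2 = |101.1953|/2 = 50.5976

Area at t=0.786: 50.5976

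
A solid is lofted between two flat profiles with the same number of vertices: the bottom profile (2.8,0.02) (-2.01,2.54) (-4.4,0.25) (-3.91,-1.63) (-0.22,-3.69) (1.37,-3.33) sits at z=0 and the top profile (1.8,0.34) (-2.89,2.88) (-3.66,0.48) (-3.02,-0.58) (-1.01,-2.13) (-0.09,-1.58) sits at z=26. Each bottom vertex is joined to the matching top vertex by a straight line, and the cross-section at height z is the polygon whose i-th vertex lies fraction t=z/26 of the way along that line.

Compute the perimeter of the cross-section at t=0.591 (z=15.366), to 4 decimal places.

Perimeter at t=0.591: 17.1723

Cross-section at t=0.591: each vertex is (1-t)·p0[i] + t·p1[i].
  v1: (1-0.591)·(2.8,0.02) + 0.591·(1.8,0.34) = (2.2090,0.2091)
  v2: (1-0.591)·(-2.01,2.54) + 0.591·(-2.89,2.88) = (-2.5301,2.7409)
  v3: (1-0.591)·(-4.4,0.25) + 0.591·(-3.66,0.48) = (-3.9627,0.3859)
  v4: (1-0.591)·(-3.91,-1.63) + 0.591·(-3.02,-0.58) = (-3.3840,-1.0094)
  v5: (1-0.591)·(-0.22,-3.69) + 0.591·(-1.01,-2.13) = (-0.6869,-2.7680)
  v6: (1-0.591)·(1.37,-3.33) + 0.591·(-0.09,-1.58) = (0.5071,-2.2957)
Perimeter = Σ |v_{i+1} − v_i|:
  edge 1→2: √(-4.7391² + 2.5318²) = 5.3730 (running 5.3730)
  edge 2→3: √(-1.4326² + -2.3550²) = 2.7565 (running 8.1295)
  edge 3→4: √(0.5787² + -1.3954²) = 1.5106 (running 9.6401)
  edge 4→5: √(2.6971² + -1.7586²) = 3.2198 (running 12.8599)
  edge 5→6: √(1.1940² + 0.4723²) = 1.2840 (running 14.1439)
  edge 6→1: √(1.7019² + 2.5049²) = 3.0283 (running 17.1723)
Perimeter = 17.1723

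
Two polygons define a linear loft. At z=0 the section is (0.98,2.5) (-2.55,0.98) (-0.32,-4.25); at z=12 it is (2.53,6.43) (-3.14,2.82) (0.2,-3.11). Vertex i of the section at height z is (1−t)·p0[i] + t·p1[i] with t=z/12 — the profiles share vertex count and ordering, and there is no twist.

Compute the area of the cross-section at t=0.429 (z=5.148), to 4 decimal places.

Cross-section at t=0.429: each vertex is (1-t)·p0[i] + t·p1[i].
  v1: (1-0.429)·(0.98,2.5) + 0.429·(2.53,6.43) = (1.6449,4.1860)
  v2: (1-0.429)·(-2.55,0.98) + 0.429·(-3.14,2.82) = (-2.8031,1.7694)
  v3: (1-0.429)·(-0.32,-4.25) + 0.429·(0.2,-3.11) = (-0.0969,-3.7609)
Shoelace sum Σ(x_i·y_{i+1} − x_{i+1}·y_i):
  i=1: 1.6449·1.7694 − -2.8031·4.1860 = +14.6442 (running +14.6442)
  i=2: -2.8031·-3.7609 − -0.0969·1.7694 = +10.7138 (running +25.3581)
  i=3: -0.0969·4.1860 − 1.6449·-3.7609 = +5.7809 (running +31.1389)
Area = |Σ|/2 = |31.1389|/2 = 15.5695

Area at t=0.429: 15.5695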